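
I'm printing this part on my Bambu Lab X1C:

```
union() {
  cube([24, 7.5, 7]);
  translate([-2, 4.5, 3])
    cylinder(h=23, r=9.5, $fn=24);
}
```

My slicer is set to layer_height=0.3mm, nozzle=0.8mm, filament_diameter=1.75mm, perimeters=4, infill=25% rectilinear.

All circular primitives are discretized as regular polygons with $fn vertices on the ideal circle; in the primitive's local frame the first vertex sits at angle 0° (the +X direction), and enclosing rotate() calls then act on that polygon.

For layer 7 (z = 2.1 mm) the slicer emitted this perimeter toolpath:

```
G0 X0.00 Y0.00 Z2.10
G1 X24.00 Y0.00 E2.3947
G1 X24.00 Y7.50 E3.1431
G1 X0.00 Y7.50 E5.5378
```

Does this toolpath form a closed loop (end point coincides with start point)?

no

Start point (G0): (0.00, 0.00). End point (last G1): the path does not return to the start — open.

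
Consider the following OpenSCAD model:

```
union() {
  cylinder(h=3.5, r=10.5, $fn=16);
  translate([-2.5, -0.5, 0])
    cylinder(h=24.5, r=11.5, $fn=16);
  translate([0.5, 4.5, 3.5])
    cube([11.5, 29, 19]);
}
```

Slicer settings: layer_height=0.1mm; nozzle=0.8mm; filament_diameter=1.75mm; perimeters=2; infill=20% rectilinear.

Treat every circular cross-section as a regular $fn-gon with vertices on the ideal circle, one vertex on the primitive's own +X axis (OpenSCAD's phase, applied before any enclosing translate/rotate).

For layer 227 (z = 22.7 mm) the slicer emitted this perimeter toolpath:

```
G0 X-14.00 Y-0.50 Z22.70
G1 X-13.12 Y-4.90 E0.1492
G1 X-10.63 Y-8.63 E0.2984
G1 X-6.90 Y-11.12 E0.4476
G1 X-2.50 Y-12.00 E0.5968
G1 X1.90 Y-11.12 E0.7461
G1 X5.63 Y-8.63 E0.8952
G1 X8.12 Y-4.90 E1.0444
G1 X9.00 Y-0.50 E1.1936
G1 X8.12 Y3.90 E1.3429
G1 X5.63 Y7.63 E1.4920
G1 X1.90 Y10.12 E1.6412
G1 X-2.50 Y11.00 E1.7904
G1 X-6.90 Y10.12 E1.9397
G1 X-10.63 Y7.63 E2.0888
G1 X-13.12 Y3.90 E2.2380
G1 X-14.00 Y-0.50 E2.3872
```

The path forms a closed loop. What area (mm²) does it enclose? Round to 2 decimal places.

Apply the shoelace formula to the sequence of (X, Y) vertices; enclosed area = 404.67 mm².

404.67 mm²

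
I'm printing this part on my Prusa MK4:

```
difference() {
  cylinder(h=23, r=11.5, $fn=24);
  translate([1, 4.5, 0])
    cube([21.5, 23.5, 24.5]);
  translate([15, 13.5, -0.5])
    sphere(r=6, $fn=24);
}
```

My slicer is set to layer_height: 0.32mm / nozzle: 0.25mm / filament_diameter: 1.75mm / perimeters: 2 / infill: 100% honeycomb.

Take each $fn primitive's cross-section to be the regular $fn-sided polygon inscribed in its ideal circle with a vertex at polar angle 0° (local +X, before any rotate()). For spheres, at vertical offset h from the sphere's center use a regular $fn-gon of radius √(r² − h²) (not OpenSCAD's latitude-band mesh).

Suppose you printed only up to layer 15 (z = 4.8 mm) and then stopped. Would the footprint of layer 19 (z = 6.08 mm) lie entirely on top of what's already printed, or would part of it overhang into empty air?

Compare the two slices. At z = 4.8: the cylinder: section is a regular 24-gon, circumradius r=11.5 (area = (24/2)·11.500²·sin(360°/24) = 410.75 mm²); the 21.5×23.5 cube at (1, 4.5) contributes its full rectangle (area 505.25 mm²); the r=6 sphere at (15, 13.5) slices to a regular 24-gon of circumradius 2.812 (√(r²−h²) with h=5.3 from center) (area = (24/2)·2.812²·sin(360°/24) = 24.57 mm²); Subtracting the remaining from the first: starting from the r=11.5 cylinder (410.75 mm²), the 21.5×23.5 cube at (1, 4.5) partially overlaps it — only the 45.66 mm² overlap (of its 505.25 mm²) is removed, clipping the outline; the r=6 sphere at (15, 13.5) misses the remaining region (no effect) — area = 365.08 mm². At z = 6.08: the cylinder: section is a regular 24-gon, circumradius r=11.5 (area = (24/2)·11.500²·sin(360°/24) = 410.75 mm²); the cube at (1, 4.5) is present — its section is the full 21.5×23.5 rectangle (area 505.25 mm²); the sphere at (15, 13.5) is absent (|z−center|=6.580 > r=6); Subtracting the remaining from the first: starting from the r=11.5 cylinder (410.75 mm²), the 21.5×23.5 cube at (1, 4.5) partially overlaps it — only the 45.66 mm² overlap (of its 505.25 mm²) is removed, clipping the outline — area = 365.08 mm². Checking containment: the cross-section at z = 6.08 is a subset of the cross-section at z = 4.8.

entirely on top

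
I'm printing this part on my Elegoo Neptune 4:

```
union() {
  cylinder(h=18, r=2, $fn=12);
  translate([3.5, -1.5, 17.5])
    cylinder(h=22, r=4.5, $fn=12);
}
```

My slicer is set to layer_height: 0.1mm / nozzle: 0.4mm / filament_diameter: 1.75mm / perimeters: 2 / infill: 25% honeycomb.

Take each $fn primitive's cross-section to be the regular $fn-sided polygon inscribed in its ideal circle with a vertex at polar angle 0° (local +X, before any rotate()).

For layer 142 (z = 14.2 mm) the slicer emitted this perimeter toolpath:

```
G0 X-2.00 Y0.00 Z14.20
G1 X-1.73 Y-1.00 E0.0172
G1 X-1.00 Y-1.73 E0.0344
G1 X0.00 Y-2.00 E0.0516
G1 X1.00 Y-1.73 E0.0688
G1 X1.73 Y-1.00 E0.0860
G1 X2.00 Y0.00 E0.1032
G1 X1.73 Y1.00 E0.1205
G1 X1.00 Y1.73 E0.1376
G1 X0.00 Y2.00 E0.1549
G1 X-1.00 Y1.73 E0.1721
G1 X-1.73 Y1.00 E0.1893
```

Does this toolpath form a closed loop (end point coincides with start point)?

no

Start point (G0): (-2.00, 0.00). End point (last G1): the path does not return to the start — open.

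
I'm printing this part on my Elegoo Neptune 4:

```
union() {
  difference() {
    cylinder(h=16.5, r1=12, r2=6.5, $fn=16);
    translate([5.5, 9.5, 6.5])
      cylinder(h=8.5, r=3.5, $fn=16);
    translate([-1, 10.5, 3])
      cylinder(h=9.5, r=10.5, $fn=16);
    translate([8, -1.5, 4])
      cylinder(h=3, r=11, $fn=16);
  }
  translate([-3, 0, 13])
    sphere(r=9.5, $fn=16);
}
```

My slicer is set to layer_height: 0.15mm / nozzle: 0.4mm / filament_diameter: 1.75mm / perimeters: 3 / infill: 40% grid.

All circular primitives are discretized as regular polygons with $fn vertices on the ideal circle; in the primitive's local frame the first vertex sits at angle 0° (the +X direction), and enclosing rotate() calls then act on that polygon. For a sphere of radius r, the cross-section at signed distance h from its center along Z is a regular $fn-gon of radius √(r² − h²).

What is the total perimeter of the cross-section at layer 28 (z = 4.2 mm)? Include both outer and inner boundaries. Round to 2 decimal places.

50.61 mm

At z = 4.2 mm: the cone: at t=0.255 of its height the radius interpolates to r₁+(r₂−r₁)t = 10.600, giving a regular 16-gon of that circumradius (perimeter = 2·16·10.600·sin(180°/16) = 66.17 mm); the cylinder at (5.5, 9.5) is not intersected at this z (z outside [6.5, 15]); the cylinder at (-1, 10.5): section is a regular 16-gon, circumradius r=10.5 (perimeter = 2·16·10.500·sin(180°/16) = 65.55 mm); the cylinder at (8, -1.5): section is a regular 16-gon, circumradius r=11 (perimeter = 2·16·11.000·sin(180°/16) = 68.67 mm); After the difference (first − rest): starting from the cone, the r=10.5 cylinder at (-1, 10.5) partially overlaps it — only the 130.79 mm² overlap (of its 337.53 mm²) is removed, clipping the outline; the r=11 cylinder at (8, -1.5) partially overlaps it — only the 129.59 mm² overlap (of its 370.44 mm²) is removed, clipping the outline — boundary = 43.61 mm; the r=9.5 sphere at (-3, 0) slices to a regular 16-gon of circumradius 3.579 (√(r²−h²) with h=8.8 from center) (perimeter = 2·16·3.579·sin(180°/16) = 22.34 mm); Merging all regions: the regions partially overlap (shared area 13.52 mm²), so the edge portions inside another operand are dropped and the merged outline is re-measured after clipping — boundary = 50.61 mm. Overall, the cross-section is a single solid region. Total boundary length (outer) = 50.61 mm.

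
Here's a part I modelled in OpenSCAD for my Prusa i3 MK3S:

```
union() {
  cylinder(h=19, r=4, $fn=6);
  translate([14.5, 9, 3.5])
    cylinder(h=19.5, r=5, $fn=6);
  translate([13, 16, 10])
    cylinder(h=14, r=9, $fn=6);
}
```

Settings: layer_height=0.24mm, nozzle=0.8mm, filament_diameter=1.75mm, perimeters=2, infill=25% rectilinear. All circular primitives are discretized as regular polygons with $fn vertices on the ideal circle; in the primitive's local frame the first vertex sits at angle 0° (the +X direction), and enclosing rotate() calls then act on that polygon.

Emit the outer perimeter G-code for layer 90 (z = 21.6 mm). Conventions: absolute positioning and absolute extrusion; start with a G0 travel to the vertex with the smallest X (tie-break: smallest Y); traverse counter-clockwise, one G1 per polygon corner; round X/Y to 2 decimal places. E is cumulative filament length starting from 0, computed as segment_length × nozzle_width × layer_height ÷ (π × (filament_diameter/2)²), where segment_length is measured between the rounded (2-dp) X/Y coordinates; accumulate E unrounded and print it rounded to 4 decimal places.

At z = 21.6 mm: the cylinder does not reach this height (z outside [0, 19]); the r=5 cylinder at (14.5, 9) contributes a regular 6-gon of circumradius 5; the r=9 cylinder at (13, 16) gives a regular 6-gon of circumradius 9 (constant along its height); Combining (union): the regions partially overlap (shared area 37.80 mm²), so overlapping operands fuse into one piece — 1 connected region. The outline is a single polygon with 10 vertices. Extrusion per mm of travel: 0.8 × 0.24 / (π × 0.875²) = 0.079824. Accumulating E over each segment gives final E = 4.7589.

G0 X4.00 Y16.00 Z21.60
G1 X8.50 Y8.21 E0.7181
G1 X9.96 Y8.21 E0.8347
G1 X12.00 Y4.67 E1.1608
G1 X17.00 Y4.67 E1.5599
G1 X19.50 Y9.00 E1.9590
G1 X18.73 Y10.33 E2.0817
G1 X22.00 Y16.00 E2.6042
G1 X17.50 Y23.79 E3.3223
G1 X8.50 Y23.79 E4.0407
G1 X4.00 Y16.00 E4.7589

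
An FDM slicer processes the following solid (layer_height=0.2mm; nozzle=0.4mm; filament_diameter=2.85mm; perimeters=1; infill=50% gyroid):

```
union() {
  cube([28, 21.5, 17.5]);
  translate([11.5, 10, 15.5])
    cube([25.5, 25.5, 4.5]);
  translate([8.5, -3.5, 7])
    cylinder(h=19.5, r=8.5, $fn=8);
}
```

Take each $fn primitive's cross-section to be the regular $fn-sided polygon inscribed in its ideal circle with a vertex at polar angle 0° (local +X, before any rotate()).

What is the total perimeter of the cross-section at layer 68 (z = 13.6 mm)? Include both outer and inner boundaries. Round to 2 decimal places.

118.50 mm

At z = 13.6 mm: the cube (footprint 28×21.5) is included at this height (perimeter 99.00 mm); the cube at (11.5, 10) is not intersected at this z (z outside [15.5, 20]); the cylinder at (8.5, -3.5): section is a regular 8-gon, circumradius r=8.5 (perimeter = 2·8·8.500·sin(180°/8) = 52.04 mm); Taking the union: the regions partially overlap (shared area 47.75 mm²), so the edge portions inside another operand are dropped and the merged outline is re-measured after clipping — boundary = 118.50 mm. Overall, the cross-section is a single solid region. Total boundary length (outer) = 118.50 mm.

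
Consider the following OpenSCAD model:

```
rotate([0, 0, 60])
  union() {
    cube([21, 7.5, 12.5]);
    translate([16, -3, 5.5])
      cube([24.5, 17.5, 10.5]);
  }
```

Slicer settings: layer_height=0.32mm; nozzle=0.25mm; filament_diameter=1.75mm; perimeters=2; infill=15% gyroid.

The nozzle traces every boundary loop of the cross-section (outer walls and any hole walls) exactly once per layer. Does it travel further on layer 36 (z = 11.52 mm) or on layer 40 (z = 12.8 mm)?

Layer 36 (z = 11.52): the cube is present — its section is the full 21×7.5 rectangle (perimeter 57.00 mm); the cube at (16, -3) (footprint 24.5×17.5) is included at this height (perimeter 84.00 mm); Combining (union): the regions partially overlap (shared area 37.50 mm²), so the edge portions inside another operand are dropped and the merged outline is re-measured after clipping — boundary = 116.00 mm; (rotated 60° about Z; rotation is an isometry so areas/perimeters/island counts are preserved). So its perimeter = 116.00 mm. Layer 40 (z = 12.8): the cube is not intersected at this z (z outside [0, 12.5]); the cube at (16, -3) is present — its section is the full 24.5×17.5 rectangle (perimeter 84.00 mm); Combining (union): only the 24.5×17.5 cube at (16, -3) is present, so the union is just that shape — boundary = 84.00 mm; (rotated 60° about Z; rotation is an isometry so areas/perimeters/island counts are preserved). So its perimeter = 84.00 mm. Layer 36 is larger (116.00 vs 84.00 mm).

layer 36 (z = 11.52 mm)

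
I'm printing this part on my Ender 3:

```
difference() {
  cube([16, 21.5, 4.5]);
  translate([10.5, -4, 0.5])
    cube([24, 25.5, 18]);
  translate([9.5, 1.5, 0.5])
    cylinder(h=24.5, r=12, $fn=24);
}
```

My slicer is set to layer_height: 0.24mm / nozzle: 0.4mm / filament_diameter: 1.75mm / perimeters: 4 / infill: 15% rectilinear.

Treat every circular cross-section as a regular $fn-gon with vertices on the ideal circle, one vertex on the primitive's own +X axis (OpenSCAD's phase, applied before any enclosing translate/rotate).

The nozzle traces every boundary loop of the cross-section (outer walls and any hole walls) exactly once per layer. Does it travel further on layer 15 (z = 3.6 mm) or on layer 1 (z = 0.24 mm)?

Layer 15 (z = 3.6): the 16×21.5 cube contributes its full rectangle (perimeter 75.00 mm); the cube at (10.5, -4) is present — its section is the full 24×25.5 rectangle (perimeter 99.00 mm); the r=12 cylinder at (9.5, 1.5) contributes a regular 24-gon of circumradius 12 (perimeter = 2·24·12.000·sin(180°/24) = 75.18 mm); After the difference (first − rest): starting from the 16×21.5 cube, the 24×25.5 cube at (10.5, -4) partially overlaps it — only the 118.25 mm² overlap (of its 612.00 mm²) is removed, clipping the outline; the r=12 cylinder at (9.5, 1.5) partially overlaps it — only the 127.53 mm² overlap (of its 447.24 mm²) is removed, clipping the outline — boundary = 43.54 mm. So its perimeter = 43.54 mm. Layer 1 (z = 0.24): the cube (footprint 16×21.5) is included at this height (perimeter 75.00 mm); the cube at (10.5, -4) does not reach this height (z outside [0.5, 18.5]); the cylinder at (9.5, 1.5) does not reach this height (z outside [0.5, 25]); Subtracting the remaining from the first: none of the subtracted shapes is present at this height, so the 16×21.5 cube is unchanged — boundary = 75.00 mm. So its perimeter = 75.00 mm. Layer 1 is larger (75.00 vs 43.54 mm).

layer 1 (z = 0.24 mm)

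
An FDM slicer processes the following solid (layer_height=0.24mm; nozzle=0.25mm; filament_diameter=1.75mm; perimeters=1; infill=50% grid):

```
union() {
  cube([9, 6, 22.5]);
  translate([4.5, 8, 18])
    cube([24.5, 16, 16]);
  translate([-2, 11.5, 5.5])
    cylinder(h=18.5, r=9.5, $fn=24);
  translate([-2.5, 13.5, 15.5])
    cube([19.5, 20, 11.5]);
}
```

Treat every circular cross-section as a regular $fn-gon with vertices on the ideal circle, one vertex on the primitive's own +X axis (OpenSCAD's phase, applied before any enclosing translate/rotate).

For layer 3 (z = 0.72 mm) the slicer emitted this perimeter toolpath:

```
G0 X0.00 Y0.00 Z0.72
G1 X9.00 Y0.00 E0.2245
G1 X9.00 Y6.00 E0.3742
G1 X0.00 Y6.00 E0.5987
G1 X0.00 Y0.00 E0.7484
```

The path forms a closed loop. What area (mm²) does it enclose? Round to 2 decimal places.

54.00 mm²

Apply the shoelace formula to the sequence of (X, Y) vertices; enclosed area = 54.00 mm².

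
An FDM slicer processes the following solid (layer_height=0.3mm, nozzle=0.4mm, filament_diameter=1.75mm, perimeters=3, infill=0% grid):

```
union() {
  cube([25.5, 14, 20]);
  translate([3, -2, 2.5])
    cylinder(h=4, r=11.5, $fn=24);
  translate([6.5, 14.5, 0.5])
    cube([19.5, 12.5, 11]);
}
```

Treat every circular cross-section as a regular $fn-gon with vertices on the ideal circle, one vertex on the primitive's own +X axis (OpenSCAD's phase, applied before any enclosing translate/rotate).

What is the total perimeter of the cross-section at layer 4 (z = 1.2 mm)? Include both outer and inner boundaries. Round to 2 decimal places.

143.00 mm

At z = 1.2 mm: the cube is present — its section is the full 25.5×14 rectangle (perimeter 79.00 mm); the cylinder at (3, -2) is absent (z outside [2.5, 6.5]); the 19.5×12.5 cube at (6.5, 14.5) contributes its full rectangle (perimeter 64.00 mm); Taking the union: the 2 present regions are separate (no shared area or edge), so areas and boundary lengths simply add and each stays a separate island — boundary = 143.00 mm. Overall, the cross-section has 2 separate islands. Total boundary length (outer) = 143.00 mm.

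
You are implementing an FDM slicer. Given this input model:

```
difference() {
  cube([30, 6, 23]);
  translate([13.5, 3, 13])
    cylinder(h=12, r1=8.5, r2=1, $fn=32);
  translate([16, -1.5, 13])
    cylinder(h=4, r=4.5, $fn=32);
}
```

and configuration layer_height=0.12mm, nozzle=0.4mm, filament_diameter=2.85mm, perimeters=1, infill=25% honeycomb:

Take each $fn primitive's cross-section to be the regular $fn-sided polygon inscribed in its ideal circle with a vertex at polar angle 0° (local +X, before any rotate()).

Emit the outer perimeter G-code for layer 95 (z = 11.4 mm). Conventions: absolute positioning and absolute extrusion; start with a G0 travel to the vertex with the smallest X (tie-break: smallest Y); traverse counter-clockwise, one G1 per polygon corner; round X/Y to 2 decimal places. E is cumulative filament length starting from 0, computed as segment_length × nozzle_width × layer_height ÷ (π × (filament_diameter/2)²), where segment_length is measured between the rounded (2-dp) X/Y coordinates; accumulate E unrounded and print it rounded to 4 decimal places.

At z = 11.4 mm: the cube is present — its section is the full 30×6 rectangle; the cone at (13.5, 3) is not intersected at this z (z outside [13, 25]); the cylinder at (16, -1.5) does not reach this height (z outside [13, 17]); Taking the first minus the rest: none of the subtracted shapes is present at this height, so the 30×6 cube is unchanged — 1 connected region. The outline is a single polygon with 4 vertices. Extrusion per mm of travel: 0.4 × 0.12 / (π × 1.425²) = 0.007524. Accumulating E over each segment gives final E = 0.5417.

G0 X0.00 Y0.00 Z11.40
G1 X30.00 Y0.00 E0.2257
G1 X30.00 Y6.00 E0.2709
G1 X0.00 Y6.00 E0.4966
G1 X0.00 Y0.00 E0.5417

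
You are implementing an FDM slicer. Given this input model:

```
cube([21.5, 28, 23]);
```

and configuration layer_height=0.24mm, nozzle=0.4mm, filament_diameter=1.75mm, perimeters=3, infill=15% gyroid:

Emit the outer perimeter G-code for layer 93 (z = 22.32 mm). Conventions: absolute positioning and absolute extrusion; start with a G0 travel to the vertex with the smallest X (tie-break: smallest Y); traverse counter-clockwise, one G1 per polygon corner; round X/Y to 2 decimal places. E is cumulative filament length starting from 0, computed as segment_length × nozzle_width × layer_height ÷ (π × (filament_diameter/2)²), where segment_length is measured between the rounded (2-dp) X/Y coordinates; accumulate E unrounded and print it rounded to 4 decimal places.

G0 X0.00 Y0.00 Z22.32
G1 X21.50 Y0.00 E0.8581
G1 X21.50 Y28.00 E1.9757
G1 X0.00 Y28.00 E2.8338
G1 X0.00 Y0.00 E3.9513

At z = 22.32 mm: the cube (footprint 21.5×28) is included at this height. The outline is a single polygon with 4 vertices. Extrusion per mm of travel: 0.4 × 0.24 / (π × 0.875²) = 0.039912. Accumulating E over each segment gives final E = 3.9513.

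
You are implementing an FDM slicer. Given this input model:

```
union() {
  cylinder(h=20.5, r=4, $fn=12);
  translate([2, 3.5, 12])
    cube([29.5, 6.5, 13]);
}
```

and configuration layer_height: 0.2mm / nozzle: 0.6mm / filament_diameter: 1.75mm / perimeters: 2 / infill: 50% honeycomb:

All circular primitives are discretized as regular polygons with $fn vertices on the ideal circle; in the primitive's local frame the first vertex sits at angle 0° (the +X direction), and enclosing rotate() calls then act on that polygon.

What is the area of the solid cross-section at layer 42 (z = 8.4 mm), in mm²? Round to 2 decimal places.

At z = 8.4 mm: the r=4 cylinder contributes a regular 12-gon of circumradius 4 (area = (12/2)·4.000²·sin(360°/12) = 48.00 mm²); the cube at (2, 3.5) is absent (z outside [12, 25]); Combining (union): only the r=4 cylinder is present, so the union is just that shape — area = 48.00 mm². Overall, the cross-section is a single solid region. Net area = 48.00 mm².

48.00 mm²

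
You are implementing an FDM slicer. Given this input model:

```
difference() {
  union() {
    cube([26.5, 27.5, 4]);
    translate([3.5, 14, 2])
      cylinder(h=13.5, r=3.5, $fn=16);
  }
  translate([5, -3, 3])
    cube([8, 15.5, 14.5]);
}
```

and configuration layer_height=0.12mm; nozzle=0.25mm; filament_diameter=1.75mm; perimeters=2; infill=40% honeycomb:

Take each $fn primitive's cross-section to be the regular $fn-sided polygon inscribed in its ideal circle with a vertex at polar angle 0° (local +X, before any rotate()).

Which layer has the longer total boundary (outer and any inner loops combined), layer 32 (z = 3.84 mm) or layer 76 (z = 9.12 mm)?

layer 32 (z = 3.84 mm)

Layer 32 (z = 3.84): the cube (footprint 26.5×27.5) is included at this height (perimeter 108.00 mm); the r=3.5 cylinder at (3.5, 14) gives a regular 16-gon of circumradius 3.5 (constant along its height) (perimeter = 2·16·3.500·sin(180°/16) = 21.85 mm); Combining (union): the r=3.5 cylinder at (3.5, 14) lies entirely inside the 26.5×27.5 cube, so the union is just the 26.5×27.5 cube — boundary = 108.00 mm; the 8×15.5 cube at (5, -3) contributes its full rectangle (perimeter 47.00 mm); Taking the first minus the rest: starting from that combined region, the 8×15.5 cube at (5, -3) partially overlaps it — only the 100.00 mm² overlap (of its 124.00 mm²) is removed, clipping the outline — boundary = 133.00 mm. So its perimeter = 133.00 mm. Layer 76 (z = 9.12): the cube is not intersected at this z (z outside [0, 4]); the r=3.5 cylinder at (3.5, 14) contributes a regular 16-gon of circumradius 3.5 (perimeter = 2·16·3.500·sin(180°/16) = 21.85 mm); Merging all regions: only the r=3.5 cylinder at (3.5, 14) is present, so the union is just that shape — boundary = 21.85 mm; the cube at (5, -3) (footprint 8×15.5) is included at this height (perimeter 47.00 mm); Taking the first minus the rest: starting from that combined region, the 8×15.5 cube at (5, -3) partially overlaps it — only the 1.59 mm² overlap (of its 124.00 mm²) is removed, clipping the outline — boundary = 22.76 mm. So its perimeter = 22.76 mm. Layer 32 is larger (133.00 vs 22.76 mm).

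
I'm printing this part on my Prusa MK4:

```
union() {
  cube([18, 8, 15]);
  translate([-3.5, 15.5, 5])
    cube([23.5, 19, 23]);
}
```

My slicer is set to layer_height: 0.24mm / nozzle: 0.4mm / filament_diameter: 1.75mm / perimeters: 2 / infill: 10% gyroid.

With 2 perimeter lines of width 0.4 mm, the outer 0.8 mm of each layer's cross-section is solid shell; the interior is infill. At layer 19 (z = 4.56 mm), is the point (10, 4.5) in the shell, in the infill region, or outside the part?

infill

At z = 4.56 mm: the 18×8 cube contributes its full rectangle; the cube at (-3.5, 15.5) is absent (z outside [5, 28]); Combining (union): only the 18×8 cube is present, so the union is just that shape — 1 connected region. Overall, the cross-section is a single solid region. The nearest boundary edge runs (18.00, 8.00)→(0.00, 8.00); distance from the point to it = 3.50 mm. The point is inside the cross-section and 3.50 mm from the nearest boundary — more than the 0.8 mm shell width (2 × 0.4), so it's in the infill interior.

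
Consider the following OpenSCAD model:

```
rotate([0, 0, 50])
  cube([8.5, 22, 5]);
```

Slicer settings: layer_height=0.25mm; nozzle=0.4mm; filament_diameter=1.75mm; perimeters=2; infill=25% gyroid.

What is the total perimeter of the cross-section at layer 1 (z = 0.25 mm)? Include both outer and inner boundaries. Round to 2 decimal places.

61.00 mm

At z = 0.25 mm: the cube is present — its section is the full 8.5×22 rectangle (perimeter 61.00 mm); (rotated 50° about Z; rotation is an isometry so areas/perimeters/island counts are preserved). Overall, the cross-section is a single solid region. Total boundary length (outer) = 61.00 mm.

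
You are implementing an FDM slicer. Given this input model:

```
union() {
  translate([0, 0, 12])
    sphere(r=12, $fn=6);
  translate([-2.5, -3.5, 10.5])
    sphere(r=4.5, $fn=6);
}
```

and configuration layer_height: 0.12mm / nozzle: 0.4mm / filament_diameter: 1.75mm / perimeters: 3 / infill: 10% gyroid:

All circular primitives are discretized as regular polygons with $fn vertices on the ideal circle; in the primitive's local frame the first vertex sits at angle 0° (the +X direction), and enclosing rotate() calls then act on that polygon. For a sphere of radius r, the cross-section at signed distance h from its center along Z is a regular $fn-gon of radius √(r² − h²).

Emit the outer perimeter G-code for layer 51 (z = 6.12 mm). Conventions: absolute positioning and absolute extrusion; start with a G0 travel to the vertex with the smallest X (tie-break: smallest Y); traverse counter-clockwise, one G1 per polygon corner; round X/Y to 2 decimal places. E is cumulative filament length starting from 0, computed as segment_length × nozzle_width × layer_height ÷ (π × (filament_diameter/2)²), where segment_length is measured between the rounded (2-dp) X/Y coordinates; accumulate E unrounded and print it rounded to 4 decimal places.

At z = 6.12 mm: the r=12 sphere slices to a regular 6-gon of circumradius 10.461 (√(r²−h²) with h=5.88 from center); the r=4.5 sphere at (-2.5, -3.5) slices to a regular 6-gon of circumradius 1.032 (√(r²−h²) with h=4.38 from center); Taking the union: the r=4.5 sphere at (-2.5, -3.5) lies entirely inside the r=12 sphere, so the union is just the r=12 sphere — 1 connected region. The outline is a single polygon with 6 vertices. Extrusion per mm of travel: 0.4 × 0.12 / (π × 0.875²) = 0.019956. Accumulating E over each segment gives final E = 1.2525.

G0 X-10.46 Y0.00 Z6.12
G1 X-5.23 Y-9.06 E0.2088
G1 X5.23 Y-9.06 E0.4175
G1 X10.46 Y0.00 E0.6263
G1 X5.23 Y9.06 E0.8350
G1 X-5.23 Y9.06 E1.0438
G1 X-10.46 Y0.00 E1.2525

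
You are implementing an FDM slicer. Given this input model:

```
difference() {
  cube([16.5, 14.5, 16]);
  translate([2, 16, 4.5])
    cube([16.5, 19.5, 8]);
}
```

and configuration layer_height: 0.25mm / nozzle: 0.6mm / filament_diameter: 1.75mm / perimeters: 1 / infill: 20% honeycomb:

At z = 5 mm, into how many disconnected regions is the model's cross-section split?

At z = 5 mm: the cube (footprint 16.5×14.5) is included at this height; the cube at (2, 16) (footprint 16.5×19.5) is included at this height; Subtracting the remaining from the first: starting from the 16.5×14.5 cube, the 16.5×19.5 cube at (2, 16) misses the remaining region (no effect) — 1 connected region. The result has 1 disconnected region.

1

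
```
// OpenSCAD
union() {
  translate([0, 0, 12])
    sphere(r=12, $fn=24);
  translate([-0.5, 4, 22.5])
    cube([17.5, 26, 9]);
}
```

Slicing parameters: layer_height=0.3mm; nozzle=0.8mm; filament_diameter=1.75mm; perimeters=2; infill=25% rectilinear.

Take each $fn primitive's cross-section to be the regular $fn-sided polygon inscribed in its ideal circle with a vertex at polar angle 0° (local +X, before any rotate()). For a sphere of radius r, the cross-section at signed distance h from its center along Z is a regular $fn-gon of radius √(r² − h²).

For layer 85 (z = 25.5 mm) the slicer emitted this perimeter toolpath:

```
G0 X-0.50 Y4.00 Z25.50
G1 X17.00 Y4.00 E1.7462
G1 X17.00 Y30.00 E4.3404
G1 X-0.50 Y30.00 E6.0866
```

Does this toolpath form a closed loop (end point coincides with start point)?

no

Start point (G0): (-0.50, 4.00). End point (last G1): the path does not return to the start — open.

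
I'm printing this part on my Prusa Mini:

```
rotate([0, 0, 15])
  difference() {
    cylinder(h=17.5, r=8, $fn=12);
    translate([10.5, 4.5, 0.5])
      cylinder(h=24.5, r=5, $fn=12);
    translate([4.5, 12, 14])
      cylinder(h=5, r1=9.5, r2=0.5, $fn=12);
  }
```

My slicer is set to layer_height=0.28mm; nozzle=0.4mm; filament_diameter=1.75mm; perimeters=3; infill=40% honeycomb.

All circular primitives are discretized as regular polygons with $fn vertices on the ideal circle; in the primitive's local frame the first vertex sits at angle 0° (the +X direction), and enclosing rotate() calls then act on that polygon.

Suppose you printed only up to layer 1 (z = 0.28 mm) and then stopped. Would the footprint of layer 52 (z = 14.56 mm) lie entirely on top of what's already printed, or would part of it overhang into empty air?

Compare the two slices. At z = 0.28: the r=8 cylinder contributes a regular 12-gon of circumradius 8 (area = (12/2)·8.000²·sin(360°/12) = 192.00 mm²); the cylinder at (10.5, 4.5) is not intersected at this z (z outside [0.5, 25]); the cone at (4.5, 12) is absent (z outside [14, 19]); After the difference (first − rest): none of the subtracted shapes is present at this height, so the r=8 cylinder is unchanged — area = 192.00 mm²; (whole slice rotated 15° about Z — lengths, areas and connectivity unchanged). At z = 14.56: the r=8 cylinder contributes a regular 12-gon of circumradius 8 (area = (12/2)·8.000²·sin(360°/12) = 192.00 mm²); the cylinder at (10.5, 4.5): section is a regular 12-gon, circumradius r=5 (area = (12/2)·5.000²·sin(360°/12) = 75.00 mm²); the cone at (4.5, 12) contributes a regular 12-gon of circumradius 8.492 (interpolated between r1=9.5 and r2=0.5 at t=0.112) (area = (12/2)·8.492²·sin(360°/12) = 216.34 mm²); Taking the first minus the rest: starting from the r=8 cylinder (192.00 mm²), the r=5 cylinder at (10.5, 4.5) partially overlaps it — only the 4.63 mm² overlap (of its 75.00 mm²) is removed, clipping the outline; the cone at (4.5, 12) partially overlaps it — only the 20.91 mm² overlap (of its 216.34 mm²) is removed, clipping the outline — area = 166.47 mm²; (whole slice rotated 15° about Z — lengths, areas and connectivity unchanged). Checking containment: the cross-section at z = 14.56 is a subset of the cross-section at z = 0.28.

entirely on top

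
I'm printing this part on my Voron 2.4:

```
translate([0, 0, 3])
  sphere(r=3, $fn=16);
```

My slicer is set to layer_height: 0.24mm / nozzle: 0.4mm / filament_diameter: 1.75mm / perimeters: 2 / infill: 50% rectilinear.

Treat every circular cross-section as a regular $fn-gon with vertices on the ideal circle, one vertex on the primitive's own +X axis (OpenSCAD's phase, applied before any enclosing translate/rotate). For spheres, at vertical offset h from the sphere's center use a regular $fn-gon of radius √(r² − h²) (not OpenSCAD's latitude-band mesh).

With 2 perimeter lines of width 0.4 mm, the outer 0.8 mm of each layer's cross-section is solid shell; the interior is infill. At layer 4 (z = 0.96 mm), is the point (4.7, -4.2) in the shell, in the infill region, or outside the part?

At z = 0.96 mm: the sphere: section is a regular 16-gon, circumradius = √(r²−h²) = √(3²−2.04²) = 2.200. Overall, the cross-section is a single solid region. The nearest boundary edge runs (0.84, -2.03)→(1.56, -1.56); distance from the point to it = 4.11 mm. The point is not inside any of the regions above, so it lies outside the cross-section (4.11 mm from the nearest boundary).

outside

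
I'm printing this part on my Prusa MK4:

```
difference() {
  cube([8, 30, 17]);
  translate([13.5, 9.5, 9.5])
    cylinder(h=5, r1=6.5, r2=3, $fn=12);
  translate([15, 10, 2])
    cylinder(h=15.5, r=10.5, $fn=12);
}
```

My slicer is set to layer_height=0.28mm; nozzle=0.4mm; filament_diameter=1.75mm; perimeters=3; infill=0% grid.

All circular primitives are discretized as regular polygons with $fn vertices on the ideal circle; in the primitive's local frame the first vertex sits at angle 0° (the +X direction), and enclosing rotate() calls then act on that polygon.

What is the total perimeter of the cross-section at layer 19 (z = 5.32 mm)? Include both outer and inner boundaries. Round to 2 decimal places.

78.10 mm

At z = 5.32 mm: the cube is present — its section is the full 8×30 rectangle (perimeter 76.00 mm); the cone at (13.5, 9.5) is not intersected at this z (z outside [9.5, 14.5]); the r=10.5 cylinder at (15, 10) gives a regular 12-gon of circumradius 10.5 (constant along its height) (perimeter = 2·12·10.500·sin(180°/12) = 65.22 mm); After the difference (first − rest): starting from the 8×30 cube, the r=10.5 cylinder at (15, 10) partially overlaps it — only the 33.75 mm² overlap (of its 330.75 mm²) is removed, clipping the outline — boundary = 78.10 mm. Overall, the cross-section is a single solid region. Total boundary length (outer) = 78.10 mm.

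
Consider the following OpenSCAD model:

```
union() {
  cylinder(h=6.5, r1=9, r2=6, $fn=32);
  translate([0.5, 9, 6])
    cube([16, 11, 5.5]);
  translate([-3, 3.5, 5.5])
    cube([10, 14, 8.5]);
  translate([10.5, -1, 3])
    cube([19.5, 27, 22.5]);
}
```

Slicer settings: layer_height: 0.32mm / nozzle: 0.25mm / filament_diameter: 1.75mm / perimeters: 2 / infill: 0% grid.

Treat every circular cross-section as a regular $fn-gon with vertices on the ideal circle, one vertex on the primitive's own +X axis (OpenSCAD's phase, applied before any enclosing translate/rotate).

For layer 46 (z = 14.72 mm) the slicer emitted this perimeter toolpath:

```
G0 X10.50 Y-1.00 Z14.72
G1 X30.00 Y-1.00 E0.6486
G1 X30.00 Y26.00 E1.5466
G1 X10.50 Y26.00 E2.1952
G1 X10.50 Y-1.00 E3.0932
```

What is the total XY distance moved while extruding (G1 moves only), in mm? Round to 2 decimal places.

Sum the Euclidean lengths of each G1 segment: total = 93.00 mm.

93.00 mm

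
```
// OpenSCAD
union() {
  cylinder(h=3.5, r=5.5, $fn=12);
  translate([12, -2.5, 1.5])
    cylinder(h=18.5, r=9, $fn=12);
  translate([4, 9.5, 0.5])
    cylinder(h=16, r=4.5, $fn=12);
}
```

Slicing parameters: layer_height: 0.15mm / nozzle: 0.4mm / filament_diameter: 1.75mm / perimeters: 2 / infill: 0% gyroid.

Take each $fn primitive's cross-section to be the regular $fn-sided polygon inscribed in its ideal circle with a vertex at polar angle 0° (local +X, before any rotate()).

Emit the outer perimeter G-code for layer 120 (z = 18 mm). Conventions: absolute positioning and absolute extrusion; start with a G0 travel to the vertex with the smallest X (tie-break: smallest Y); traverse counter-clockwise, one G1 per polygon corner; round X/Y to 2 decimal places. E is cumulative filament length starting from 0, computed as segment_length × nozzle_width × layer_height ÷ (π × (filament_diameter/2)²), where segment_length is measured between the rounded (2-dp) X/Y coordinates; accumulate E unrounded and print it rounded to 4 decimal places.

At z = 18 mm: the cylinder is not intersected at this z (z outside [0, 3.5]); the r=9 cylinder at (12, -2.5) contributes a regular 12-gon of circumradius 9; the cylinder at (4, 9.5) is absent (z outside [0.5, 16.5]); Taking the union: only the r=9 cylinder at (12, -2.5) is present, so the union is just that shape — 1 connected region. The outline is a single polygon with 12 vertices. Extrusion per mm of travel: 0.4 × 0.15 / (π × 0.875²) = 0.024945. Accumulating E over each segment gives final E = 1.3942.

G0 X3.00 Y-2.50 Z18.00
G1 X4.21 Y-7.00 E0.1162
G1 X7.50 Y-10.29 E0.2323
G1 X12.00 Y-11.50 E0.3485
G1 X16.50 Y-10.29 E0.4648
G1 X19.79 Y-7.00 E0.5808
G1 X21.00 Y-2.50 E0.6971
G1 X19.79 Y2.00 E0.8133
G1 X16.50 Y5.29 E0.9294
G1 X12.00 Y6.50 E1.0456
G1 X7.50 Y5.29 E1.1619
G1 X4.21 Y2.00 E1.2779
G1 X3.00 Y-2.50 E1.3942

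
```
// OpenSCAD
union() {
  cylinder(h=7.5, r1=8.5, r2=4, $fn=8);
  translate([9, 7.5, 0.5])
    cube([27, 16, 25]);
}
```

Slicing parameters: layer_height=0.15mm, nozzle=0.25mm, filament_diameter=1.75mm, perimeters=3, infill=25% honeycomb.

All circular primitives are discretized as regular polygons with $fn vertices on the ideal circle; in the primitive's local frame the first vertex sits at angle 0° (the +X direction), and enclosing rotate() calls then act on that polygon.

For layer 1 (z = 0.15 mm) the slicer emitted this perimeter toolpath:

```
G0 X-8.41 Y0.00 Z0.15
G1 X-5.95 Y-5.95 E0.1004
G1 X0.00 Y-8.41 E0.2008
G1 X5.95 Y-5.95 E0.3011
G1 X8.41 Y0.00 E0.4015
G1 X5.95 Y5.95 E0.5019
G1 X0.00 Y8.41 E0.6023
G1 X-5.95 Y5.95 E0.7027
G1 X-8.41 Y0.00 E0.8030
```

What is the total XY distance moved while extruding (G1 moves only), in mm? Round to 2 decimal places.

51.51 mm

Sum the Euclidean lengths of each G1 segment: total = 51.51 mm.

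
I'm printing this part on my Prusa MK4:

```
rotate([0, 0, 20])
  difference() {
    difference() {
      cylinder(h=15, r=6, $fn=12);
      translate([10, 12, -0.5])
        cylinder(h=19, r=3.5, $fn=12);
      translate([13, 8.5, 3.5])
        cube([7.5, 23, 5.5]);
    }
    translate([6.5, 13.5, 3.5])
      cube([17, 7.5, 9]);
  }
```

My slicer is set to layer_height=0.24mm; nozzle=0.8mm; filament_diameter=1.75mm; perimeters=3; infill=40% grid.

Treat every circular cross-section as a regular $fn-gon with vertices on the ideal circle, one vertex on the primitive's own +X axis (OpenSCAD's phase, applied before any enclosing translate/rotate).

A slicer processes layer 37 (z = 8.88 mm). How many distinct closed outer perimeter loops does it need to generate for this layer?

1

At z = 8.88 mm: the r=6 cylinder contributes a regular 12-gon of circumradius 6; the r=3.5 cylinder at (10, 12) contributes a regular 12-gon of circumradius 3.5; the cube at (13, 8.5) (footprint 7.5×23) is included at this height; Subtracting the remaining from the first: starting from the r=6 cylinder, the r=3.5 cylinder at (10, 12) misses the remaining region (no effect); the 7.5×23 cube at (13, 8.5) misses the remaining region (no effect) — 1 connected region; the cube at (6.5, 13.5) (footprint 17×7.5) is included at this height; Subtracting the remaining from the first: starting from the result so far, the 17×7.5 cube at (6.5, 13.5) misses the remaining region (no effect) — 1 connected region; (whole slice rotated 20° about Z — lengths, areas and connectivity unchanged). The result has 1 disconnected region.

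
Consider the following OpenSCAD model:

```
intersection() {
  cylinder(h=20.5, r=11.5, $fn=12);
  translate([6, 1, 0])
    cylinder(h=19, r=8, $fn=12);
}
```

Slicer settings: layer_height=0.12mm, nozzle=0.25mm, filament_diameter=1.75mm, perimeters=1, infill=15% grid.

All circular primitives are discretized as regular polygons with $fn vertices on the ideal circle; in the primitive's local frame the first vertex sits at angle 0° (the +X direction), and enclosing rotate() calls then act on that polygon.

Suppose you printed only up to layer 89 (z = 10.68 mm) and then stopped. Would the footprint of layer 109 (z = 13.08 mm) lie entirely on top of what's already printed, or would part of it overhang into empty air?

entirely on top

Compare the two slices. At z = 10.68: the cylinder: section is a regular 12-gon, circumradius r=11.5 (area = (12/2)·11.500²·sin(360°/12) = 396.75 mm²); the cylinder at (6, 1): section is a regular 12-gon, circumradius r=8 (area = (12/2)·8.000²·sin(360°/12) = 192.00 mm²); Keeping only the common overlap: the r=8 cylinder at (6, 1) partially overlaps the r=11.5 cylinder; clipping to the common part keeps 160.71 mm² — area = 160.71 mm². At z = 13.08: the r=11.5 cylinder contributes a regular 12-gon of circumradius 11.5 (area = (12/2)·11.500²·sin(360°/12) = 396.75 mm²); the r=8 cylinder at (6, 1) gives a regular 12-gon of circumradius 8 (constant along its height) (area = (12/2)·8.000²·sin(360°/12) = 192.00 mm²); Taking the intersection: the r=8 cylinder at (6, 1) partially overlaps the r=11.5 cylinder; clipping to the common part keeps 160.71 mm² — area = 160.71 mm². Checking containment: the cross-section at z = 13.08 is a subset of the cross-section at z = 10.68.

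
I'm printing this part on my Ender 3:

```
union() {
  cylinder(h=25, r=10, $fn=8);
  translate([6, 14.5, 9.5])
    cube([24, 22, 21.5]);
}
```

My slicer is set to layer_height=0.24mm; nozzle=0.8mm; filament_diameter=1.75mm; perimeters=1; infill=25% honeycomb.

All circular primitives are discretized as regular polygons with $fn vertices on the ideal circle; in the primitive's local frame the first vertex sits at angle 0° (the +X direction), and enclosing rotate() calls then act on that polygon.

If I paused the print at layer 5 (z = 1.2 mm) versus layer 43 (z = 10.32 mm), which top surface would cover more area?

Layer 5 (z = 1.2): the r=10 cylinder contributes a regular 8-gon of circumradius 10 (area = (8/2)·10.000²·sin(360°/8) = 282.84 mm²); the cube at (6, 14.5) is not intersected at this z (z outside [9.5, 31]); Merging all regions: only the r=10 cylinder is present, so the union is just that shape — area = 282.84 mm². So its area = 282.84 mm². Layer 43 (z = 10.32): the r=10 cylinder gives a regular 8-gon of circumradius 10 (constant along its height) (area = (8/2)·10.000²·sin(360°/8) = 282.84 mm²); the 24×22 cube at (6, 14.5) contributes its full rectangle (area 528.00 mm²); Combining (union): the 2 present regions are separate (no shared area or edge), so areas and boundary lengths simply add and each stays a separate island — area = 810.84 mm². So its area = 810.84 mm². Layer 43 is larger (810.84 vs 282.84 mm²).

layer 43 (z = 10.32 mm)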